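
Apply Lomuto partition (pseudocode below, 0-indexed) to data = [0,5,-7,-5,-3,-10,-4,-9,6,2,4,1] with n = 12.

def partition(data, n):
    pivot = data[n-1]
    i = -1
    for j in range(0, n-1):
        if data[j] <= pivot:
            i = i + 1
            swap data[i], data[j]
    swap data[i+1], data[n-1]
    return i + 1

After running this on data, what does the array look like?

[0,-7,-5,-3,-10,-4,-9,1,6,2,4,5]

pivot = data[11] = 1; i = -1
j=0: data[0]=0 ≤ 1 → i=0, swap data[0],data[0] (no change) → [0,5,-7,-5,-3,-10,-4,-9,6,2,4,1]
j=1: data[1]=5 > 1 → no swap
j=2: data[2]=-7 ≤ 1 → i=1, swap data[1],data[2] → [0,-7,5,-5,-3,-10,-4,-9,6,2,4,1]
j=3: data[3]=-5 ≤ 1 → i=2, swap data[2],data[3] → [0,-7,-5,5,-3,-10,-4,-9,6,2,4,1]
j=4: data[4]=-3 ≤ 1 → i=3, swap data[3],data[4] → [0,-7,-5,-3,5,-10,-4,-9,6,2,4,1]
j=5: data[5]=-10 ≤ 1 → i=4, swap data[4],data[5] → [0,-7,-5,-3,-10,5,-4,-9,6,2,4,1]
j=6: data[6]=-4 ≤ 1 → i=5, swap data[5],data[6] → [0,-7,-5,-3,-10,-4,5,-9,6,2,4,1]
j=7: data[7]=-9 ≤ 1 → i=6, swap data[6],data[7] → [0,-7,-5,-3,-10,-4,-9,5,6,2,4,1]
j=8: data[8]=6 > 1 → no swap
j=9: data[9]=2 > 1 → no swap
j=10: data[10]=4 > 1 → no swap
final swap data[7],data[11] → [0,-7,-5,-3,-10,-4,-9,1,6,2,4,5]; return 7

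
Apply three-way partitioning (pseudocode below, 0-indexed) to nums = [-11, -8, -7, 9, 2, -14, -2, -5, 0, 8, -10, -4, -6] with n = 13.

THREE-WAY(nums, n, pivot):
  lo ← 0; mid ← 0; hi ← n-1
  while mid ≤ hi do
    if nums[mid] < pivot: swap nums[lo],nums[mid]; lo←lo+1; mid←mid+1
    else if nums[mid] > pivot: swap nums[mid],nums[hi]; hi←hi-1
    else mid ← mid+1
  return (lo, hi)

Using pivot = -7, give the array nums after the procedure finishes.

lo=0 mid=0 hi=12
-11<-7: swap(0,0), lo=1 mid=1 ⇒ [-11, -8, -7, 9, 2, -14, -2, -5, 0, 8, -10, -4, -6]
-8<-7: swap(1,1), lo=2 mid=2 ⇒ [-11, -8, -7, 9, 2, -14, -2, -5, 0, 8, -10, -4, -6]
-7=-7: mid=3
9>-7: swap(3,12), hi=11 ⇒ [-11, -8, -7, -6, 2, -14, -2, -5, 0, 8, -10, -4, 9]
-6>-7: swap(3,11), hi=10 ⇒ [-11, -8, -7, -4, 2, -14, -2, -5, 0, 8, -10, -6, 9]
-4>-7: swap(3,10), hi=9 ⇒ [-11, -8, -7, -10, 2, -14, -2, -5, 0, 8, -4, -6, 9]
-10<-7: swap(2,3), lo=3 mid=4 ⇒ [-11, -8, -10, -7, 2, -14, -2, -5, 0, 8, -4, -6, 9]
2>-7: swap(4,9), hi=8 ⇒ [-11, -8, -10, -7, 8, -14, -2, -5, 0, 2, -4, -6, 9]
8>-7: swap(4,8), hi=7 ⇒ [-11, -8, -10, -7, 0, -14, -2, -5, 8, 2, -4, -6, 9]
0>-7: swap(4,7), hi=6 ⇒ [-11, -8, -10, -7, -5, -14, -2, 0, 8, 2, -4, -6, 9]
-5>-7: swap(4,6), hi=5 ⇒ [-11, -8, -10, -7, -2, -14, -5, 0, 8, 2, -4, -6, 9]
-2>-7: swap(4,5), hi=4 ⇒ [-11, -8, -10, -7, -14, -2, -5, 0, 8, 2, -4, -6, 9]
-14<-7: swap(3,4), lo=4 mid=5 ⇒ [-11, -8, -10, -14, -7, -2, -5, 0, 8, 2, -4, -6, 9]
done. lo=4 hi=4; nums=[-11, -8, -10, -14, -7, -2, -5, 0, 8, 2, -4, -6, 9]

[-11, -8, -10, -14, -7, -2, -5, 0, 8, 2, -4, -6, 9]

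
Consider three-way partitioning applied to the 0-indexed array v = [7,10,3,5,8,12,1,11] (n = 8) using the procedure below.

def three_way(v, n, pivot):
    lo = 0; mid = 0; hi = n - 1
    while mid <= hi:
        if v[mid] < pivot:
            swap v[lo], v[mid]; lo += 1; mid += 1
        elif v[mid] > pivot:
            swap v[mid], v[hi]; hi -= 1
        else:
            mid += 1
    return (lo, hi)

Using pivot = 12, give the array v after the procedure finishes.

[7,10,3,5,8,1,11,12]

pivot = 12; lo=0, mid=0, hi=7
v[mid]=7<12: swap v[0],v[0]; lo=1,mid=1 → [7,10,3,5,8,12,1,11]
v[mid]=10<12: swap v[1],v[1]; lo=2,mid=2 → [7,10,3,5,8,12,1,11]
v[mid]=3<12: swap v[2],v[2]; lo=3,mid=3 → [7,10,3,5,8,12,1,11]
v[mid]=5<12: swap v[3],v[3]; lo=4,mid=4 → [7,10,3,5,8,12,1,11]
v[mid]=8<12: swap v[4],v[4]; lo=5,mid=5 → [7,10,3,5,8,12,1,11]
v[mid]=12=12: mid=6
v[mid]=1<12: swap v[5],v[6]; lo=6,mid=7 → [7,10,3,5,8,1,12,11]
v[mid]=11<12: swap v[6],v[7]; lo=7,mid=8 → [7,10,3,5,8,1,11,12]
end: lo=7, hi=7; v = [7,10,3,5,8,1,11,12]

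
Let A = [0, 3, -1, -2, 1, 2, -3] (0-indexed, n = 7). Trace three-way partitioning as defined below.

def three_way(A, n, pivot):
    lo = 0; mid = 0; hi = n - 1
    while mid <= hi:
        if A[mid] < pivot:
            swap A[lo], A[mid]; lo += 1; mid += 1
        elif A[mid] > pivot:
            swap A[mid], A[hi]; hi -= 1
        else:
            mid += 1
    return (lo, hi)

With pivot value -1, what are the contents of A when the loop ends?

[-3, -2, -1, 1, 2, 3, 0]

pivot = -1; lo=0, mid=0, hi=6
A[mid]=0>-1: swap A[0],A[6]; hi=5 → [-3, 3, -1, -2, 1, 2, 0]
A[mid]=-3<-1: swap A[0],A[0]; lo=1,mid=1 → [-3, 3, -1, -2, 1, 2, 0]
A[mid]=3>-1: swap A[1],A[5]; hi=4 → [-3, 2, -1, -2, 1, 3, 0]
A[mid]=2>-1: swap A[1],A[4]; hi=3 → [-3, 1, -1, -2, 2, 3, 0]
A[mid]=1>-1: swap A[1],A[3]; hi=2 → [-3, -2, -1, 1, 2, 3, 0]
A[mid]=-2<-1: swap A[1],A[1]; lo=2,mid=2 → [-3, -2, -1, 1, 2, 3, 0]
A[mid]=-1=-1: mid=3
end: lo=2, hi=2; A = [-3, -2, -1, 1, 2, 3, 0]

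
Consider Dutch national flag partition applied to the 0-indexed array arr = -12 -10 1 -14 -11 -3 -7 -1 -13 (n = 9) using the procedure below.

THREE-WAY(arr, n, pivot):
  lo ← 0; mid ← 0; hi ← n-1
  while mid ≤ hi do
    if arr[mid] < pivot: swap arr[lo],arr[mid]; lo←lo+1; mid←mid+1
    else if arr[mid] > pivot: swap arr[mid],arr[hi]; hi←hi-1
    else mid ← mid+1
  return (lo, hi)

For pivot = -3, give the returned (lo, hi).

(6, 6)

lo=0 mid=0 hi=8
-12<-3: swap(0,0), lo=1 mid=1 ⇒ -12 -10 1 -14 -11 -3 -7 -1 -13
-10<-3: swap(1,1), lo=2 mid=2 ⇒ -12 -10 1 -14 -11 -3 -7 -1 -13
1>-3: swap(2,8), hi=7 ⇒ -12 -10 -13 -14 -11 -3 -7 -1 1
-13<-3: swap(2,2), lo=3 mid=3 ⇒ -12 -10 -13 -14 -11 -3 -7 -1 1
-14<-3: swap(3,3), lo=4 mid=4 ⇒ -12 -10 -13 -14 -11 -3 -7 -1 1
-11<-3: swap(4,4), lo=5 mid=5 ⇒ -12 -10 -13 -14 -11 -3 -7 -1 1
-3=-3: mid=6
-7<-3: swap(5,6), lo=6 mid=7 ⇒ -12 -10 -13 -14 -11 -7 -3 -1 1
-1>-3: swap(7,7), hi=6 ⇒ -12 -10 -13 -14 -11 -7 -3 -1 1
done. lo=6 hi=6; arr=-12 -10 -13 -14 -11 -7 -3 -1 1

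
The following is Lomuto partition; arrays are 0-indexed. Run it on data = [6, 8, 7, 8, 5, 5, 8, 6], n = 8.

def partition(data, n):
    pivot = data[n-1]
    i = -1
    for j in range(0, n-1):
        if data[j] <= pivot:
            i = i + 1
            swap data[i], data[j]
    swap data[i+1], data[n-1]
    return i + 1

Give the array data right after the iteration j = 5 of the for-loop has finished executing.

pivot = data[7] = 6; i = -1
j=0: data[0]=6 ≤ 6 → i=0, swap data[0],data[0] (no change) → [6, 8, 7, 8, 5, 5, 8, 6]
j=1: data[1]=8 > 6 → no swap
j=2: data[2]=7 > 6 → no swap
j=3: data[3]=8 > 6 → no swap
j=4: data[4]=5 ≤ 6 → i=1, swap data[1],data[4] → [6, 5, 7, 8, 8, 5, 8, 6]
j=5: data[5]=5 ≤ 6 → i=2, swap data[2],data[5] → [6, 5, 5, 8, 8, 7, 8, 6]
(after j=5) data = [6, 5, 5, 8, 8, 7, 8, 6]

[6, 5, 5, 8, 8, 7, 8, 6]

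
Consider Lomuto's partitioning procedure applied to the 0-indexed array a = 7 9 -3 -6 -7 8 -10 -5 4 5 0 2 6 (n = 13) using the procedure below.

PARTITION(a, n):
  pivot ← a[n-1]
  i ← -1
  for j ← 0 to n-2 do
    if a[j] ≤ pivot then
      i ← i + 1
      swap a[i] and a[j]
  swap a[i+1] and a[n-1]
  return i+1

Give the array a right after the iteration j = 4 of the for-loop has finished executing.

-3 -6 -7 9 7 8 -10 -5 4 5 0 2 6

pivot = a[12] = 6; i = -1
j=0: a[0]=7 > 6 → no swap
j=1: a[1]=9 > 6 → no swap
j=2: a[2]=-3 ≤ 6 → i=0, swap a[0],a[2] → -3 9 7 -6 -7 8 -10 -5 4 5 0 2 6
j=3: a[3]=-6 ≤ 6 → i=1, swap a[1],a[3] → -3 -6 7 9 -7 8 -10 -5 4 5 0 2 6
j=4: a[4]=-7 ≤ 6 → i=2, swap a[2],a[4] → -3 -6 -7 9 7 8 -10 -5 4 5 0 2 6
(after j=4) a = -3 -6 -7 9 7 8 -10 -5 4 5 0 2 6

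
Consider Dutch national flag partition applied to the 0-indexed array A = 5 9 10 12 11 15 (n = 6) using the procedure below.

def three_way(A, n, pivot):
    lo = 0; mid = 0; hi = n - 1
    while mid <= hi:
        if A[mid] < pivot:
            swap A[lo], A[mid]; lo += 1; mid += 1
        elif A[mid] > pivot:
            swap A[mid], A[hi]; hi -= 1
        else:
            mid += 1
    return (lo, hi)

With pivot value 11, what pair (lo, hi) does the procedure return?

pivot = 11; lo=0, mid=0, hi=5
A[mid]=5<11: swap A[0],A[0]; lo=1,mid=1 → 5 9 10 12 11 15
A[mid]=9<11: swap A[1],A[1]; lo=2,mid=2 → 5 9 10 12 11 15
A[mid]=10<11: swap A[2],A[2]; lo=3,mid=3 → 5 9 10 12 11 15
A[mid]=12>11: swap A[3],A[5]; hi=4 → 5 9 10 15 11 12
A[mid]=15>11: swap A[3],A[4]; hi=3 → 5 9 10 11 15 12
A[mid]=11=11: mid=4
end: lo=3, hi=3; A = 5 9 10 11 15 12

(3, 3)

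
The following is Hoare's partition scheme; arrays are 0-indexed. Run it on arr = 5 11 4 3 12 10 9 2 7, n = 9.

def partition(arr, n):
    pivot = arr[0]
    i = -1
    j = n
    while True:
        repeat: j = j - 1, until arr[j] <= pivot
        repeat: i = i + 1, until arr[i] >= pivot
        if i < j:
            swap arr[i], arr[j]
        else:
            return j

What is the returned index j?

2

pivot = arr[0] = 5; i = -1, j = 9
j→7 (arr[7]=2≤5), i→0 (arr[0]=5≥5); i<j, swap → 2 11 4 3 12 10 9 5 7
j→3 (arr[3]=3≤5), i→1 (arr[1]=11≥5); i<j, swap → 2 3 4 11 12 10 9 5 7
j→2, i→3; i≥j, return j=2. arr = 2 3 4 11 12 10 9 5 7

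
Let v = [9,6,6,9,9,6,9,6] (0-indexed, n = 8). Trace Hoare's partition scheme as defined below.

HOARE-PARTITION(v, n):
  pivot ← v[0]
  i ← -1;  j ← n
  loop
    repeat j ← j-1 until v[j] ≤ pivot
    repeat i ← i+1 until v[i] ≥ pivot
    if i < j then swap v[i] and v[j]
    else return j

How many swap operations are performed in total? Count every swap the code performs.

3

pivot=9
j stops at 7 (6), i stops at 0 (9); swap ⇒ [6,6,6,9,9,6,9,9]
j stops at 6 (9), i stops at 3 (9); swap ⇒ [6,6,6,9,9,6,9,9]
j stops at 5 (6), i stops at 4 (9); swap ⇒ [6,6,6,9,6,9,9,9]
j stops at 4, i stops at 5; i≥j ⇒ return 4. v=[6,6,6,9,6,9,9,9]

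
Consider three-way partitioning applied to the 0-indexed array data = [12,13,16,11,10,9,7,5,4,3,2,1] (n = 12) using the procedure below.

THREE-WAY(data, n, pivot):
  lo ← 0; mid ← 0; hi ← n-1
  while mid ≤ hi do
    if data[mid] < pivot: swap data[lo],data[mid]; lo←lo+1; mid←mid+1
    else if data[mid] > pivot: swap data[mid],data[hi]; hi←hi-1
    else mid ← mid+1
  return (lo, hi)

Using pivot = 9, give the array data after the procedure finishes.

lo=0 mid=0 hi=11
12>9: swap(0,11), hi=10 ⇒ [1,13,16,11,10,9,7,5,4,3,2,12]
1<9: swap(0,0), lo=1 mid=1 ⇒ [1,13,16,11,10,9,7,5,4,3,2,12]
13>9: swap(1,10), hi=9 ⇒ [1,2,16,11,10,9,7,5,4,3,13,12]
2<9: swap(1,1), lo=2 mid=2 ⇒ [1,2,16,11,10,9,7,5,4,3,13,12]
16>9: swap(2,9), hi=8 ⇒ [1,2,3,11,10,9,7,5,4,16,13,12]
3<9: swap(2,2), lo=3 mid=3 ⇒ [1,2,3,11,10,9,7,5,4,16,13,12]
11>9: swap(3,8), hi=7 ⇒ [1,2,3,4,10,9,7,5,11,16,13,12]
4<9: swap(3,3), lo=4 mid=4 ⇒ [1,2,3,4,10,9,7,5,11,16,13,12]
10>9: swap(4,7), hi=6 ⇒ [1,2,3,4,5,9,7,10,11,16,13,12]
5<9: swap(4,4), lo=5 mid=5 ⇒ [1,2,3,4,5,9,7,10,11,16,13,12]
9=9: mid=6
7<9: swap(5,6), lo=6 mid=7 ⇒ [1,2,3,4,5,7,9,10,11,16,13,12]
done. lo=6 hi=6; data=[1,2,3,4,5,7,9,10,11,16,13,12]

[1,2,3,4,5,7,9,10,11,16,13,12]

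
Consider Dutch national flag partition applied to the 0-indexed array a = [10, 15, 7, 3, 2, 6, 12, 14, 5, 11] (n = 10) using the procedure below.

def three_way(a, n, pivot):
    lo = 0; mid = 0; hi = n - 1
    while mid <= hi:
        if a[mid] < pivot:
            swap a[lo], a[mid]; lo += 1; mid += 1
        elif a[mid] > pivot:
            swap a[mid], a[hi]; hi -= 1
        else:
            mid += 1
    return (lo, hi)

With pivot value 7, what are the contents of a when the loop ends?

pivot = 7; lo=0, mid=0, hi=9
a[mid]=10>7: swap a[0],a[9]; hi=8 → [11, 15, 7, 3, 2, 6, 12, 14, 5, 10]
a[mid]=11>7: swap a[0],a[8]; hi=7 → [5, 15, 7, 3, 2, 6, 12, 14, 11, 10]
a[mid]=5<7: swap a[0],a[0]; lo=1,mid=1 → [5, 15, 7, 3, 2, 6, 12, 14, 11, 10]
a[mid]=15>7: swap a[1],a[7]; hi=6 → [5, 14, 7, 3, 2, 6, 12, 15, 11, 10]
a[mid]=14>7: swap a[1],a[6]; hi=5 → [5, 12, 7, 3, 2, 6, 14, 15, 11, 10]
a[mid]=12>7: swap a[1],a[5]; hi=4 → [5, 6, 7, 3, 2, 12, 14, 15, 11, 10]
a[mid]=6<7: swap a[1],a[1]; lo=2,mid=2 → [5, 6, 7, 3, 2, 12, 14, 15, 11, 10]
a[mid]=7=7: mid=3
a[mid]=3<7: swap a[2],a[3]; lo=3,mid=4 → [5, 6, 3, 7, 2, 12, 14, 15, 11, 10]
a[mid]=2<7: swap a[3],a[4]; lo=4,mid=5 → [5, 6, 3, 2, 7, 12, 14, 15, 11, 10]
end: lo=4, hi=4; a = [5, 6, 3, 2, 7, 12, 14, 15, 11, 10]

[5, 6, 3, 2, 7, 12, 14, 15, 11, 10]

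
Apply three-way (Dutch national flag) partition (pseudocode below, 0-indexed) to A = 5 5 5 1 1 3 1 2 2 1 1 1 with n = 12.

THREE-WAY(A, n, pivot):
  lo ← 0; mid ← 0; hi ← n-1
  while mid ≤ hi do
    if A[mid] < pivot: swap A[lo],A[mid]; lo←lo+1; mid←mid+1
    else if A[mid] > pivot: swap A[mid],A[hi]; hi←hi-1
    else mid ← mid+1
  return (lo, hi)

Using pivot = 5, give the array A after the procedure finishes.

1 1 3 1 2 2 1 1 1 5 5 5

lo=0 mid=0 hi=11
5=5: mid=1
5=5: mid=2
5=5: mid=3
1<5: swap(0,3), lo=1 mid=4 ⇒ 1 5 5 5 1 3 1 2 2 1 1 1
1<5: swap(1,4), lo=2 mid=5 ⇒ 1 1 5 5 5 3 1 2 2 1 1 1
3<5: swap(2,5), lo=3 mid=6 ⇒ 1 1 3 5 5 5 1 2 2 1 1 1
1<5: swap(3,6), lo=4 mid=7 ⇒ 1 1 3 1 5 5 5 2 2 1 1 1
2<5: swap(4,7), lo=5 mid=8 ⇒ 1 1 3 1 2 5 5 5 2 1 1 1
2<5: swap(5,8), lo=6 mid=9 ⇒ 1 1 3 1 2 2 5 5 5 1 1 1
1<5: swap(6,9), lo=7 mid=10 ⇒ 1 1 3 1 2 2 1 5 5 5 1 1
1<5: swap(7,10), lo=8 mid=11 ⇒ 1 1 3 1 2 2 1 1 5 5 5 1
1<5: swap(8,11), lo=9 mid=12 ⇒ 1 1 3 1 2 2 1 1 1 5 5 5
done. lo=9 hi=11; A=1 1 3 1 2 2 1 1 1 5 5 5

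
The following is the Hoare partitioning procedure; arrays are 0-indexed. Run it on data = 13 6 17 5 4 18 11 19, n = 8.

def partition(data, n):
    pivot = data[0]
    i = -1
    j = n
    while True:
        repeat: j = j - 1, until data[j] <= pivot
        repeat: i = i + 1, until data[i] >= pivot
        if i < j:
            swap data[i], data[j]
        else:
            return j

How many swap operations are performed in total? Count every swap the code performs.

pivot = data[0] = 13; i = -1, j = 8
j→6 (data[6]=11≤13), i→0 (data[0]=13≥13); i<j, swap → 11 6 17 5 4 18 13 19
j→4 (data[4]=4≤13), i→2 (data[2]=17≥13); i<j, swap → 11 6 4 5 17 18 13 19
j→3, i→4; i≥j, return j=3. data = 11 6 4 5 17 18 13 19

2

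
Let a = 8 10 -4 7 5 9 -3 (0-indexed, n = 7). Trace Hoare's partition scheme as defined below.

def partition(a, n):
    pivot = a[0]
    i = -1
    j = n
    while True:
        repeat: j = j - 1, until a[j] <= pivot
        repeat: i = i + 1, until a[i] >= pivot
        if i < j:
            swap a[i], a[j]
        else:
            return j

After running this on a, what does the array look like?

-3 5 -4 7 10 9 8

pivot = a[0] = 8; i = -1, j = 7
j→6 (a[6]=-3≤8), i→0 (a[0]=8≥8); i<j, swap → -3 10 -4 7 5 9 8
j→4 (a[4]=5≤8), i→1 (a[1]=10≥8); i<j, swap → -3 5 -4 7 10 9 8
j→3, i→4; i≥j, return j=3. a = -3 5 -4 7 10 9 8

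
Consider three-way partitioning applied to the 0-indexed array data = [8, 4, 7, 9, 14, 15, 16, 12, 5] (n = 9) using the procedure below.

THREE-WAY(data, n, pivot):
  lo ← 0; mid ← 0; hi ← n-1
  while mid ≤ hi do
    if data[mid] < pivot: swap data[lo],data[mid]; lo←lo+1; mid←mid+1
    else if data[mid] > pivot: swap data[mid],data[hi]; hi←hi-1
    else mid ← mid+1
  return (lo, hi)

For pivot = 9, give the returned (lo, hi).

(4, 4)

pivot = 9; lo=0, mid=0, hi=8
data[mid]=8<9: swap data[0],data[0]; lo=1,mid=1 → [8, 4, 7, 9, 14, 15, 16, 12, 5]
data[mid]=4<9: swap data[1],data[1]; lo=2,mid=2 → [8, 4, 7, 9, 14, 15, 16, 12, 5]
data[mid]=7<9: swap data[2],data[2]; lo=3,mid=3 → [8, 4, 7, 9, 14, 15, 16, 12, 5]
data[mid]=9=9: mid=4
data[mid]=14>9: swap data[4],data[8]; hi=7 → [8, 4, 7, 9, 5, 15, 16, 12, 14]
data[mid]=5<9: swap data[3],data[4]; lo=4,mid=5 → [8, 4, 7, 5, 9, 15, 16, 12, 14]
data[mid]=15>9: swap data[5],data[7]; hi=6 → [8, 4, 7, 5, 9, 12, 16, 15, 14]
data[mid]=12>9: swap data[5],data[6]; hi=5 → [8, 4, 7, 5, 9, 16, 12, 15, 14]
data[mid]=16>9: swap data[5],data[5]; hi=4 → [8, 4, 7, 5, 9, 16, 12, 15, 14]
end: lo=4, hi=4; data = [8, 4, 7, 5, 9, 16, 12, 15, 14]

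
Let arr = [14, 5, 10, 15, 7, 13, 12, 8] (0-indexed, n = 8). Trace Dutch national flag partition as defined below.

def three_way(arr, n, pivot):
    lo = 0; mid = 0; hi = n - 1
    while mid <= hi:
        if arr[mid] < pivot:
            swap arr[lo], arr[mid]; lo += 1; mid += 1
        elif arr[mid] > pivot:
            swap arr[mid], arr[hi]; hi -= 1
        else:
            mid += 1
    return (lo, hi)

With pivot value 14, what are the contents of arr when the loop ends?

[5, 10, 8, 7, 13, 12, 14, 15]

lo=0 mid=0 hi=7
14=14: mid=1
5<14: swap(0,1), lo=1 mid=2 ⇒ [5, 14, 10, 15, 7, 13, 12, 8]
10<14: swap(1,2), lo=2 mid=3 ⇒ [5, 10, 14, 15, 7, 13, 12, 8]
15>14: swap(3,7), hi=6 ⇒ [5, 10, 14, 8, 7, 13, 12, 15]
8<14: swap(2,3), lo=3 mid=4 ⇒ [5, 10, 8, 14, 7, 13, 12, 15]
7<14: swap(3,4), lo=4 mid=5 ⇒ [5, 10, 8, 7, 14, 13, 12, 15]
13<14: swap(4,5), lo=5 mid=6 ⇒ [5, 10, 8, 7, 13, 14, 12, 15]
12<14: swap(5,6), lo=6 mid=7 ⇒ [5, 10, 8, 7, 13, 12, 14, 15]
done. lo=6 hi=6; arr=[5, 10, 8, 7, 13, 12, 14, 15]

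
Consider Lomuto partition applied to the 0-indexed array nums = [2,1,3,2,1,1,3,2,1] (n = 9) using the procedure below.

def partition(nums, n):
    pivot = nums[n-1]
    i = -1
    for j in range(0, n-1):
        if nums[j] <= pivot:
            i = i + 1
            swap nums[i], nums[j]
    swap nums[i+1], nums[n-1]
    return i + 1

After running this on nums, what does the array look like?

pivot=1, i=-1
j=0: 2>1, skip
j=1: 1≤1, i=0, swap(0,1) ⇒ [1,2,3,2,1,1,3,2,1]
j=2: 3>1, skip
j=3: 2>1, skip
j=4: 1≤1, i=1, swap(1,4) ⇒ [1,1,3,2,2,1,3,2,1]
j=5: 1≤1, i=2, swap(2,5) ⇒ [1,1,1,2,2,3,3,2,1]
j=6: 3>1, skip
j=7: 2>1, skip
swap(3,8) ⇒ [1,1,1,1,2,3,3,2,2]; return 3

[1,1,1,1,2,3,3,2,2]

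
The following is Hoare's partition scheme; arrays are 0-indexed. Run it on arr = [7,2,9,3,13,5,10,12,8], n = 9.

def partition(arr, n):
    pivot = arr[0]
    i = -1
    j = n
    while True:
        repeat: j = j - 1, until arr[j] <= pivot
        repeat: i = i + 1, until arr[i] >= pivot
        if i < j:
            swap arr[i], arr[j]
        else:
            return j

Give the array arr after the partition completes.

pivot=7
j stops at 5 (5), i stops at 0 (7); swap ⇒ [5,2,9,3,13,7,10,12,8]
j stops at 3 (3), i stops at 2 (9); swap ⇒ [5,2,3,9,13,7,10,12,8]
j stops at 2, i stops at 3; i≥j ⇒ return 2. arr=[5,2,3,9,13,7,10,12,8]

[5,2,3,9,13,7,10,12,8]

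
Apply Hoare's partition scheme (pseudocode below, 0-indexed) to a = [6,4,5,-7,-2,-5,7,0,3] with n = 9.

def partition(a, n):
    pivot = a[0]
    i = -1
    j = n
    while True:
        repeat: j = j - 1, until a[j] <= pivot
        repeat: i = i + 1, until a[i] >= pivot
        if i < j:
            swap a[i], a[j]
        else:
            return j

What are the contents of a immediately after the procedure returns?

pivot = a[0] = 6; i = -1, j = 9
j→8 (a[8]=3≤6), i→0 (a[0]=6≥6); i<j, swap → [3,4,5,-7,-2,-5,7,0,6]
j→7 (a[7]=0≤6), i→6 (a[6]=7≥6); i<j, swap → [3,4,5,-7,-2,-5,0,7,6]
j→6, i→7; i≥j, return j=6. a = [3,4,5,-7,-2,-5,0,7,6]

[3,4,5,-7,-2,-5,0,7,6]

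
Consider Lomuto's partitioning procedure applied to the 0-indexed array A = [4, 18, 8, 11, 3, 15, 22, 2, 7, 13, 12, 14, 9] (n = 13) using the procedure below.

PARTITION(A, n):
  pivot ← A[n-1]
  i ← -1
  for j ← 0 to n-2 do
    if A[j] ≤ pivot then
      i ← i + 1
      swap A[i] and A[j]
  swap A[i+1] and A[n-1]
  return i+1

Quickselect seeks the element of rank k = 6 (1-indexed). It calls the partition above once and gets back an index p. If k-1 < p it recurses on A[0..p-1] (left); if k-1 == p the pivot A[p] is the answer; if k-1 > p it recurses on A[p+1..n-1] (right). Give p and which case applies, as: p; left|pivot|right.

pivot=9, i=-1
j=0: 4≤9, i=0, swap(0,0) ⇒ [4, 18, 8, 11, 3, 15, 22, 2, 7, 13, 12, 14, 9]
j=1: 18>9, skip
j=2: 8≤9, i=1, swap(1,2) ⇒ [4, 8, 18, 11, 3, 15, 22, 2, 7, 13, 12, 14, 9]
j=3: 11>9, skip
j=4: 3≤9, i=2, swap(2,4) ⇒ [4, 8, 3, 11, 18, 15, 22, 2, 7, 13, 12, 14, 9]
j=5: 15>9, skip
j=6: 22>9, skip
j=7: 2≤9, i=3, swap(3,7) ⇒ [4, 8, 3, 2, 18, 15, 22, 11, 7, 13, 12, 14, 9]
j=8: 7≤9, i=4, swap(4,8) ⇒ [4, 8, 3, 2, 7, 15, 22, 11, 18, 13, 12, 14, 9]
j=9: 13>9, skip
j=10: 12>9, skip
j=11: 14>9, skip
swap(5,12) ⇒ [4, 8, 3, 2, 7, 9, 22, 11, 18, 13, 12, 14, 15]; return 5
p = 5; k-1 = 5 == 5 ⇒ pivot

5; pivot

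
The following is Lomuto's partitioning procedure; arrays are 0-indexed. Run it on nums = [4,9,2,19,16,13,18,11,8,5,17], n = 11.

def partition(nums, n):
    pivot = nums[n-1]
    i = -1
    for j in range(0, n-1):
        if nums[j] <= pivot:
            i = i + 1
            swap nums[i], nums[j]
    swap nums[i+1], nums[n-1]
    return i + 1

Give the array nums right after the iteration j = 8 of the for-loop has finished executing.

[4,9,2,16,13,11,8,19,18,5,17]

pivot=17, i=-1
j=0: 4≤17, i=0, swap(0,0) ⇒ [4,9,2,19,16,13,18,11,8,5,17]
j=1: 9≤17, i=1, swap(1,1) ⇒ [4,9,2,19,16,13,18,11,8,5,17]
j=2: 2≤17, i=2, swap(2,2) ⇒ [4,9,2,19,16,13,18,11,8,5,17]
j=3: 19>17, skip
j=4: 16≤17, i=3, swap(3,4) ⇒ [4,9,2,16,19,13,18,11,8,5,17]
j=5: 13≤17, i=4, swap(4,5) ⇒ [4,9,2,16,13,19,18,11,8,5,17]
j=6: 18>17, skip
j=7: 11≤17, i=5, swap(5,7) ⇒ [4,9,2,16,13,11,18,19,8,5,17]
j=8: 8≤17, i=6, swap(6,8) ⇒ [4,9,2,16,13,11,8,19,18,5,17]
(after j=8) nums = [4,9,2,16,13,11,8,19,18,5,17]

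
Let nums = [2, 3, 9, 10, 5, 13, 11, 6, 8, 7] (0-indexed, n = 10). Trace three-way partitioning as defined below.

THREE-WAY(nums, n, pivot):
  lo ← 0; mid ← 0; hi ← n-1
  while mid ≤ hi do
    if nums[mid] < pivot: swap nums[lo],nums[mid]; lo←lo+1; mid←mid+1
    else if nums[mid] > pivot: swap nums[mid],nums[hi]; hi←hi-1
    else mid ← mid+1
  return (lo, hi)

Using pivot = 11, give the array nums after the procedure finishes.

[2, 3, 9, 10, 5, 7, 6, 8, 11, 13]

pivot = 11; lo=0, mid=0, hi=9
nums[mid]=2<11: swap nums[0],nums[0]; lo=1,mid=1 → [2, 3, 9, 10, 5, 13, 11, 6, 8, 7]
nums[mid]=3<11: swap nums[1],nums[1]; lo=2,mid=2 → [2, 3, 9, 10, 5, 13, 11, 6, 8, 7]
nums[mid]=9<11: swap nums[2],nums[2]; lo=3,mid=3 → [2, 3, 9, 10, 5, 13, 11, 6, 8, 7]
nums[mid]=10<11: swap nums[3],nums[3]; lo=4,mid=4 → [2, 3, 9, 10, 5, 13, 11, 6, 8, 7]
nums[mid]=5<11: swap nums[4],nums[4]; lo=5,mid=5 → [2, 3, 9, 10, 5, 13, 11, 6, 8, 7]
nums[mid]=13>11: swap nums[5],nums[9]; hi=8 → [2, 3, 9, 10, 5, 7, 11, 6, 8, 13]
nums[mid]=7<11: swap nums[5],nums[5]; lo=6,mid=6 → [2, 3, 9, 10, 5, 7, 11, 6, 8, 13]
nums[mid]=11=11: mid=7
nums[mid]=6<11: swap nums[6],nums[7]; lo=7,mid=8 → [2, 3, 9, 10, 5, 7, 6, 11, 8, 13]
nums[mid]=8<11: swap nums[7],nums[8]; lo=8,mid=9 → [2, 3, 9, 10, 5, 7, 6, 8, 11, 13]
end: lo=8, hi=8; nums = [2, 3, 9, 10, 5, 7, 6, 8, 11, 13]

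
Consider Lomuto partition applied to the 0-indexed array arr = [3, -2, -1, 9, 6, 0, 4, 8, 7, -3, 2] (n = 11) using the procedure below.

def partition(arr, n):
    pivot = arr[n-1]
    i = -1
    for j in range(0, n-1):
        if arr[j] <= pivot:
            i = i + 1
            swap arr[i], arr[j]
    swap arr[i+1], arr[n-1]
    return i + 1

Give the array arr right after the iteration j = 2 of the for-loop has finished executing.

[-2, -1, 3, 9, 6, 0, 4, 8, 7, -3, 2]

pivot=2, i=-1
j=0: 3>2, skip
j=1: -2≤2, i=0, swap(0,1) ⇒ [-2, 3, -1, 9, 6, 0, 4, 8, 7, -3, 2]
j=2: -1≤2, i=1, swap(1,2) ⇒ [-2, -1, 3, 9, 6, 0, 4, 8, 7, -3, 2]
(after j=2) arr = [-2, -1, 3, 9, 6, 0, 4, 8, 7, -3, 2]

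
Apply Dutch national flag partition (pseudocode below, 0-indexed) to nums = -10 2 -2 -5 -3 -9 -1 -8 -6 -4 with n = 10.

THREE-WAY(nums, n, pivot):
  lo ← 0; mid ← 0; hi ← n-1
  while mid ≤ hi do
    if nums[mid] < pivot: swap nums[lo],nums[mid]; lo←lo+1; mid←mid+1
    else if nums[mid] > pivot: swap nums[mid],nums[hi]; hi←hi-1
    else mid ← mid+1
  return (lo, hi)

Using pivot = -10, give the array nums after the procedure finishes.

lo=0 mid=0 hi=9
-10=-10: mid=1
2>-10: swap(1,9), hi=8 ⇒ -10 -4 -2 -5 -3 -9 -1 -8 -6 2
-4>-10: swap(1,8), hi=7 ⇒ -10 -6 -2 -5 -3 -9 -1 -8 -4 2
-6>-10: swap(1,7), hi=6 ⇒ -10 -8 -2 -5 -3 -9 -1 -6 -4 2
-8>-10: swap(1,6), hi=5 ⇒ -10 -1 -2 -5 -3 -9 -8 -6 -4 2
-1>-10: swap(1,5), hi=4 ⇒ -10 -9 -2 -5 -3 -1 -8 -6 -4 2
-9>-10: swap(1,4), hi=3 ⇒ -10 -3 -2 -5 -9 -1 -8 -6 -4 2
-3>-10: swap(1,3), hi=2 ⇒ -10 -5 -2 -3 -9 -1 -8 -6 -4 2
-5>-10: swap(1,2), hi=1 ⇒ -10 -2 -5 -3 -9 -1 -8 -6 -4 2
-2>-10: swap(1,1), hi=0 ⇒ -10 -2 -5 -3 -9 -1 -8 -6 -4 2
done. lo=0 hi=0; nums=-10 -2 -5 -3 -9 -1 -8 -6 -4 2

-10 -2 -5 -3 -9 -1 -8 -6 -4 2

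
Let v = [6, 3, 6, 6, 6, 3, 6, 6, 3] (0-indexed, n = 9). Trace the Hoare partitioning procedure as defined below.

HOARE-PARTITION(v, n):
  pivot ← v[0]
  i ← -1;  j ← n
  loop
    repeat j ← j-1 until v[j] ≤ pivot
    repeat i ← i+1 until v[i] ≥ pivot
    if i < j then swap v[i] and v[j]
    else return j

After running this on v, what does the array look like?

[3, 3, 6, 6, 3, 6, 6, 6, 6]

pivot=6
j stops at 8 (3), i stops at 0 (6); swap ⇒ [3, 3, 6, 6, 6, 3, 6, 6, 6]
j stops at 7 (6), i stops at 2 (6); swap ⇒ [3, 3, 6, 6, 6, 3, 6, 6, 6]
j stops at 6 (6), i stops at 3 (6); swap ⇒ [3, 3, 6, 6, 6, 3, 6, 6, 6]
j stops at 5 (3), i stops at 4 (6); swap ⇒ [3, 3, 6, 6, 3, 6, 6, 6, 6]
j stops at 4, i stops at 5; i≥j ⇒ return 4. v=[3, 3, 6, 6, 3, 6, 6, 6, 6]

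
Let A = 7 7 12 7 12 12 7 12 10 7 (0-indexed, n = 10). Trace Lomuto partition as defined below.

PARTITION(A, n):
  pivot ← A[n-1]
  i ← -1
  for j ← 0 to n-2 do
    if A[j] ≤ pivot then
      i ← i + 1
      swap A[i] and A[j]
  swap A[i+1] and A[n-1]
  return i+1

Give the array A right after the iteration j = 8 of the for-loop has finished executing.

7 7 7 7 12 12 12 12 10 7

pivot = A[9] = 7; i = -1
j=0: A[0]=7 ≤ 7 → i=0, swap A[0],A[0] (no change) → 7 7 12 7 12 12 7 12 10 7
j=1: A[1]=7 ≤ 7 → i=1, swap A[1],A[1] (no change) → 7 7 12 7 12 12 7 12 10 7
j=2: A[2]=12 > 7 → no swap
j=3: A[3]=7 ≤ 7 → i=2, swap A[2],A[3] → 7 7 7 12 12 12 7 12 10 7
j=4: A[4]=12 > 7 → no swap
j=5: A[5]=12 > 7 → no swap
j=6: A[6]=7 ≤ 7 → i=3, swap A[3],A[6] → 7 7 7 7 12 12 12 12 10 7
j=7: A[7]=12 > 7 → no swap
j=8: A[8]=10 > 7 → no swap
(after j=8) A = 7 7 7 7 12 12 12 12 10 7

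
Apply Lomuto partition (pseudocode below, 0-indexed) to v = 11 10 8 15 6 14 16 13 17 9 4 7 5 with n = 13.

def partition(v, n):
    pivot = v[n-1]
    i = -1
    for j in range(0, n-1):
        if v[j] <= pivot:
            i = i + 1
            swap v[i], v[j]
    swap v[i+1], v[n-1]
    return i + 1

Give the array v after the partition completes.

pivot=5, i=-1
j=0: 11>5, skip
j=1: 10>5, skip
j=2: 8>5, skip
j=3: 15>5, skip
j=4: 6>5, skip
j=5: 14>5, skip
j=6: 16>5, skip
j=7: 13>5, skip
j=8: 17>5, skip
j=9: 9>5, skip
j=10: 4≤5, i=0, swap(0,10) ⇒ 4 10 8 15 6 14 16 13 17 9 11 7 5
j=11: 7>5, skip
swap(1,12) ⇒ 4 5 8 15 6 14 16 13 17 9 11 7 10; return 1

4 5 8 15 6 14 16 13 17 9 11 7 10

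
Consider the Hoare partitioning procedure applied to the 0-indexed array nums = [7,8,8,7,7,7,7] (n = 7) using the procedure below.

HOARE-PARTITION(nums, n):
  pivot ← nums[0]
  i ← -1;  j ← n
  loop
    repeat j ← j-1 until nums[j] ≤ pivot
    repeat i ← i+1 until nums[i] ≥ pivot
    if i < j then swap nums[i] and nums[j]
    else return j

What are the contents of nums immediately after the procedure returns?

[7,7,7,7,8,8,7]

pivot=7
j stops at 6 (7), i stops at 0 (7); swap ⇒ [7,8,8,7,7,7,7]
j stops at 5 (7), i stops at 1 (8); swap ⇒ [7,7,8,7,7,8,7]
j stops at 4 (7), i stops at 2 (8); swap ⇒ [7,7,7,7,8,8,7]
j stops at 3, i stops at 3; i≥j ⇒ return 3. nums=[7,7,7,7,8,8,7]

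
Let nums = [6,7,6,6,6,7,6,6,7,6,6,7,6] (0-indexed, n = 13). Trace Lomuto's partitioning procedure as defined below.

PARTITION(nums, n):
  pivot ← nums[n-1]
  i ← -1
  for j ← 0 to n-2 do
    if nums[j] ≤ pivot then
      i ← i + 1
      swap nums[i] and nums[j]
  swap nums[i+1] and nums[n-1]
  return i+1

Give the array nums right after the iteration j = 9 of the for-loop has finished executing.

[6,6,6,6,6,6,6,7,7,7,6,7,6]

pivot=6, i=-1
j=0: 6≤6, i=0, swap(0,0) ⇒ [6,7,6,6,6,7,6,6,7,6,6,7,6]
j=1: 7>6, skip
j=2: 6≤6, i=1, swap(1,2) ⇒ [6,6,7,6,6,7,6,6,7,6,6,7,6]
j=3: 6≤6, i=2, swap(2,3) ⇒ [6,6,6,7,6,7,6,6,7,6,6,7,6]
j=4: 6≤6, i=3, swap(3,4) ⇒ [6,6,6,6,7,7,6,6,7,6,6,7,6]
j=5: 7>6, skip
j=6: 6≤6, i=4, swap(4,6) ⇒ [6,6,6,6,6,7,7,6,7,6,6,7,6]
j=7: 6≤6, i=5, swap(5,7) ⇒ [6,6,6,6,6,6,7,7,7,6,6,7,6]
j=8: 7>6, skip
j=9: 6≤6, i=6, swap(6,9) ⇒ [6,6,6,6,6,6,6,7,7,7,6,7,6]
(after j=9) nums = [6,6,6,6,6,6,6,7,7,7,6,7,6]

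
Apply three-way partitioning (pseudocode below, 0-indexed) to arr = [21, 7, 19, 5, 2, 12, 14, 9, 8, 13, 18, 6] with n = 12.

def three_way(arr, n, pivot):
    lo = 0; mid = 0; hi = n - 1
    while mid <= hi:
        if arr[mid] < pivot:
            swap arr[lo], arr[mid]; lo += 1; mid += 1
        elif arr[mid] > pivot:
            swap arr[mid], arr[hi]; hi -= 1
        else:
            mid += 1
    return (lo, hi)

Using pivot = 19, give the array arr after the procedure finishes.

lo=0 mid=0 hi=11
21>19: swap(0,11), hi=10 ⇒ [6, 7, 19, 5, 2, 12, 14, 9, 8, 13, 18, 21]
6<19: swap(0,0), lo=1 mid=1 ⇒ [6, 7, 19, 5, 2, 12, 14, 9, 8, 13, 18, 21]
7<19: swap(1,1), lo=2 mid=2 ⇒ [6, 7, 19, 5, 2, 12, 14, 9, 8, 13, 18, 21]
19=19: mid=3
5<19: swap(2,3), lo=3 mid=4 ⇒ [6, 7, 5, 19, 2, 12, 14, 9, 8, 13, 18, 21]
2<19: swap(3,4), lo=4 mid=5 ⇒ [6, 7, 5, 2, 19, 12, 14, 9, 8, 13, 18, 21]
12<19: swap(4,5), lo=5 mid=6 ⇒ [6, 7, 5, 2, 12, 19, 14, 9, 8, 13, 18, 21]
14<19: swap(5,6), lo=6 mid=7 ⇒ [6, 7, 5, 2, 12, 14, 19, 9, 8, 13, 18, 21]
9<19: swap(6,7), lo=7 mid=8 ⇒ [6, 7, 5, 2, 12, 14, 9, 19, 8, 13, 18, 21]
8<19: swap(7,8), lo=8 mid=9 ⇒ [6, 7, 5, 2, 12, 14, 9, 8, 19, 13, 18, 21]
13<19: swap(8,9), lo=9 mid=10 ⇒ [6, 7, 5, 2, 12, 14, 9, 8, 13, 19, 18, 21]
18<19: swap(9,10), lo=10 mid=11 ⇒ [6, 7, 5, 2, 12, 14, 9, 8, 13, 18, 19, 21]
done. lo=10 hi=10; arr=[6, 7, 5, 2, 12, 14, 9, 8, 13, 18, 19, 21]

[6, 7, 5, 2, 12, 14, 9, 8, 13, 18, 19, 21]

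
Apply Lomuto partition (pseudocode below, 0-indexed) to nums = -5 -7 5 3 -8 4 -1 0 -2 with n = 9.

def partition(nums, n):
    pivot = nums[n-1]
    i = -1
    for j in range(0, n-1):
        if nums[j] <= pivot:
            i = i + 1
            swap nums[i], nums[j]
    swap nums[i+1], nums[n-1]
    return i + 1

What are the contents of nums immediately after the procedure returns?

pivot=-2, i=-1
j=0: -5≤-2, i=0, swap(0,0) ⇒ -5 -7 5 3 -8 4 -1 0 -2
j=1: -7≤-2, i=1, swap(1,1) ⇒ -5 -7 5 3 -8 4 -1 0 -2
j=2: 5>-2, skip
j=3: 3>-2, skip
j=4: -8≤-2, i=2, swap(2,4) ⇒ -5 -7 -8 3 5 4 -1 0 -2
j=5: 4>-2, skip
j=6: -1>-2, skip
j=7: 0>-2, skip
swap(3,8) ⇒ -5 -7 -8 -2 5 4 -1 0 3; return 3

-5 -7 -8 -2 5 4 -1 0 3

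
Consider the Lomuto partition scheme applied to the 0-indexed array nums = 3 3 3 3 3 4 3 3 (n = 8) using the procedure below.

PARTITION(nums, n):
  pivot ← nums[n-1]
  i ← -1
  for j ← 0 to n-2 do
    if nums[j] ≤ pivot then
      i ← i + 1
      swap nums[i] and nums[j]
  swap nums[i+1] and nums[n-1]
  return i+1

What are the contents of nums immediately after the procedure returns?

pivot = nums[7] = 3; i = -1
j=0: nums[0]=3 ≤ 3 → i=0, swap nums[0],nums[0] (no change) → 3 3 3 3 3 4 3 3
j=1: nums[1]=3 ≤ 3 → i=1, swap nums[1],nums[1] (no change) → 3 3 3 3 3 4 3 3
j=2: nums[2]=3 ≤ 3 → i=2, swap nums[2],nums[2] (no change) → 3 3 3 3 3 4 3 3
j=3: nums[3]=3 ≤ 3 → i=3, swap nums[3],nums[3] (no change) → 3 3 3 3 3 4 3 3
j=4: nums[4]=3 ≤ 3 → i=4, swap nums[4],nums[4] (no change) → 3 3 3 3 3 4 3 3
j=5: nums[5]=4 > 3 → no swap
j=6: nums[6]=3 ≤ 3 → i=5, swap nums[5],nums[6] → 3 3 3 3 3 3 4 3
final swap nums[6],nums[7] → 3 3 3 3 3 3 3 4; return 6

3 3 3 3 3 3 3 4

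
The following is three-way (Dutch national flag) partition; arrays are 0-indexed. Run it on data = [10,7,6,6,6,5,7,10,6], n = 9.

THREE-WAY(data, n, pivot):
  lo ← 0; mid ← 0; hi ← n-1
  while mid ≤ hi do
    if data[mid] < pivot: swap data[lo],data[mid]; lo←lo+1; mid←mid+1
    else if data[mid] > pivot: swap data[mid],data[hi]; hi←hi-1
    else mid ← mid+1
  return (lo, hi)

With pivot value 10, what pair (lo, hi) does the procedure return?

pivot = 10; lo=0, mid=0, hi=8
data[mid]=10=10: mid=1
data[mid]=7<10: swap data[0],data[1]; lo=1,mid=2 → [7,10,6,6,6,5,7,10,6]
data[mid]=6<10: swap data[1],data[2]; lo=2,mid=3 → [7,6,10,6,6,5,7,10,6]
data[mid]=6<10: swap data[2],data[3]; lo=3,mid=4 → [7,6,6,10,6,5,7,10,6]
data[mid]=6<10: swap data[3],data[4]; lo=4,mid=5 → [7,6,6,6,10,5,7,10,6]
data[mid]=5<10: swap data[4],data[5]; lo=5,mid=6 → [7,6,6,6,5,10,7,10,6]
data[mid]=7<10: swap data[5],data[6]; lo=6,mid=7 → [7,6,6,6,5,7,10,10,6]
data[mid]=10=10: mid=8
data[mid]=6<10: swap data[6],data[8]; lo=7,mid=9 → [7,6,6,6,5,7,6,10,10]
end: lo=7, hi=8; data = [7,6,6,6,5,7,6,10,10]

(7, 8)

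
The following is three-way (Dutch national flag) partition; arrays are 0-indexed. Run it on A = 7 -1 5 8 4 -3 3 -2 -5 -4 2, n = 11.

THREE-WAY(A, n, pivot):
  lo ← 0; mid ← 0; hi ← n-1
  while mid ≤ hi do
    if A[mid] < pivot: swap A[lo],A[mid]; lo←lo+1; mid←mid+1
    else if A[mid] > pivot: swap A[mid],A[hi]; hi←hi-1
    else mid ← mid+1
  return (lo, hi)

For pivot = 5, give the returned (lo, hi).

(8, 8)

lo=0 mid=0 hi=10
7>5: swap(0,10), hi=9 ⇒ 2 -1 5 8 4 -3 3 -2 -5 -4 7
2<5: swap(0,0), lo=1 mid=1 ⇒ 2 -1 5 8 4 -3 3 -2 -5 -4 7
-1<5: swap(1,1), lo=2 mid=2 ⇒ 2 -1 5 8 4 -3 3 -2 -5 -4 7
5=5: mid=3
8>5: swap(3,9), hi=8 ⇒ 2 -1 5 -4 4 -3 3 -2 -5 8 7
-4<5: swap(2,3), lo=3 mid=4 ⇒ 2 -1 -4 5 4 -3 3 -2 -5 8 7
4<5: swap(3,4), lo=4 mid=5 ⇒ 2 -1 -4 4 5 -3 3 -2 -5 8 7
-3<5: swap(4,5), lo=5 mid=6 ⇒ 2 -1 -4 4 -3 5 3 -2 -5 8 7
3<5: swap(5,6), lo=6 mid=7 ⇒ 2 -1 -4 4 -3 3 5 -2 -5 8 7
-2<5: swap(6,7), lo=7 mid=8 ⇒ 2 -1 -4 4 -3 3 -2 5 -5 8 7
-5<5: swap(7,8), lo=8 mid=9 ⇒ 2 -1 -4 4 -3 3 -2 -5 5 8 7
done. lo=8 hi=8; A=2 -1 -4 4 -3 3 -2 -5 5 8 7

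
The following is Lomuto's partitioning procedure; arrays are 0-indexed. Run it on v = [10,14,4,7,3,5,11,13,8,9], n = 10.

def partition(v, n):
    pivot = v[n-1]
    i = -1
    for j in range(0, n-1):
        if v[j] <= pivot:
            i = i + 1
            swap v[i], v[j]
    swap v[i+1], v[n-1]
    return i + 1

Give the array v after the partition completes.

pivot = v[9] = 9; i = -1
j=0: v[0]=10 > 9 → no swap
j=1: v[1]=14 > 9 → no swap
j=2: v[2]=4 ≤ 9 → i=0, swap v[0],v[2] → [4,14,10,7,3,5,11,13,8,9]
j=3: v[3]=7 ≤ 9 → i=1, swap v[1],v[3] → [4,7,10,14,3,5,11,13,8,9]
j=4: v[4]=3 ≤ 9 → i=2, swap v[2],v[4] → [4,7,3,14,10,5,11,13,8,9]
j=5: v[5]=5 ≤ 9 → i=3, swap v[3],v[5] → [4,7,3,5,10,14,11,13,8,9]
j=6: v[6]=11 > 9 → no swap
j=7: v[7]=13 > 9 → no swap
j=8: v[8]=8 ≤ 9 → i=4, swap v[4],v[8] → [4,7,3,5,8,14,11,13,10,9]
final swap v[5],v[9] → [4,7,3,5,8,9,11,13,10,14]; return 5

[4,7,3,5,8,9,11,13,10,14]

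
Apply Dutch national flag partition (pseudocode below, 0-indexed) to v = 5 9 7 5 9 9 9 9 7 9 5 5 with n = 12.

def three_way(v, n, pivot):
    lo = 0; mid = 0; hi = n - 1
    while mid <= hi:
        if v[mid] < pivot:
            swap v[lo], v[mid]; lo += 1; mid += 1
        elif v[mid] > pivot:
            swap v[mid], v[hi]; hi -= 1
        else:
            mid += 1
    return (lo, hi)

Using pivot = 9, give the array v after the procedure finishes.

lo=0 mid=0 hi=11
5<9: swap(0,0), lo=1 mid=1 ⇒ 5 9 7 5 9 9 9 9 7 9 5 5
9=9: mid=2
7<9: swap(1,2), lo=2 mid=3 ⇒ 5 7 9 5 9 9 9 9 7 9 5 5
5<9: swap(2,3), lo=3 mid=4 ⇒ 5 7 5 9 9 9 9 9 7 9 5 5
9=9: mid=5
9=9: mid=6
9=9: mid=7
9=9: mid=8
7<9: swap(3,8), lo=4 mid=9 ⇒ 5 7 5 7 9 9 9 9 9 9 5 5
9=9: mid=10
5<9: swap(4,10), lo=5 mid=11 ⇒ 5 7 5 7 5 9 9 9 9 9 9 5
5<9: swap(5,11), lo=6 mid=12 ⇒ 5 7 5 7 5 5 9 9 9 9 9 9
done. lo=6 hi=11; v=5 7 5 7 5 5 9 9 9 9 9 9

5 7 5 7 5 5 9 9 9 9 9 9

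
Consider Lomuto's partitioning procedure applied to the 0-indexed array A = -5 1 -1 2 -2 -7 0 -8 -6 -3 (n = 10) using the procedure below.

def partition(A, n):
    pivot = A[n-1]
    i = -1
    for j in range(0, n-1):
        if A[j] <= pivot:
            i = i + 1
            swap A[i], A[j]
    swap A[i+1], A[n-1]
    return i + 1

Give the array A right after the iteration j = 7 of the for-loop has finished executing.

pivot = A[9] = -3; i = -1
j=0: A[0]=-5 ≤ -3 → i=0, swap A[0],A[0] (no change) → -5 1 -1 2 -2 -7 0 -8 -6 -3
j=1: A[1]=1 > -3 → no swap
j=2: A[2]=-1 > -3 → no swap
j=3: A[3]=2 > -3 → no swap
j=4: A[4]=-2 > -3 → no swap
j=5: A[5]=-7 ≤ -3 → i=1, swap A[1],A[5] → -5 -7 -1 2 -2 1 0 -8 -6 -3
j=6: A[6]=0 > -3 → no swap
j=7: A[7]=-8 ≤ -3 → i=2, swap A[2],A[7] → -5 -7 -8 2 -2 1 0 -1 -6 -3
(after j=7) A = -5 -7 -8 2 -2 1 0 -1 -6 -3

-5 -7 -8 2 -2 1 0 -1 -6 -3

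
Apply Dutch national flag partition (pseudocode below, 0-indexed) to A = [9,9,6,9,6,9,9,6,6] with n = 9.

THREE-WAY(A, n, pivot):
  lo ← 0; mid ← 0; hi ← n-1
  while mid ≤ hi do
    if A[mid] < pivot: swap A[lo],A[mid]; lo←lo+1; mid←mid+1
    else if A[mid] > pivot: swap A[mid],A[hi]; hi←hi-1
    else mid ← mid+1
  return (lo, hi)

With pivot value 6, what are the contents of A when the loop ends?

pivot = 6; lo=0, mid=0, hi=8
A[mid]=9>6: swap A[0],A[8]; hi=7 → [6,9,6,9,6,9,9,6,9]
A[mid]=6=6: mid=1
A[mid]=9>6: swap A[1],A[7]; hi=6 → [6,6,6,9,6,9,9,9,9]
A[mid]=6=6: mid=2
A[mid]=6=6: mid=3
A[mid]=9>6: swap A[3],A[6]; hi=5 → [6,6,6,9,6,9,9,9,9]
A[mid]=9>6: swap A[3],A[5]; hi=4 → [6,6,6,9,6,9,9,9,9]
A[mid]=9>6: swap A[3],A[4]; hi=3 → [6,6,6,6,9,9,9,9,9]
A[mid]=6=6: mid=4
end: lo=0, hi=3; A = [6,6,6,6,9,9,9,9,9]

[6,6,6,6,9,9,9,9,9]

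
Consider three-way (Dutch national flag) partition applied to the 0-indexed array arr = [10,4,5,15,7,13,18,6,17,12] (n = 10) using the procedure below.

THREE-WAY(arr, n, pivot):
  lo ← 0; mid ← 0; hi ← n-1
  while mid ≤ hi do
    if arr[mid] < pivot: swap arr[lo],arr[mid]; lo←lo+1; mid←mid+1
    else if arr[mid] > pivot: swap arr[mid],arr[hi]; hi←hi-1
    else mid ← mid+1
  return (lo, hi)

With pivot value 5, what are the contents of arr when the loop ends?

lo=0 mid=0 hi=9
10>5: swap(0,9), hi=8 ⇒ [12,4,5,15,7,13,18,6,17,10]
12>5: swap(0,8), hi=7 ⇒ [17,4,5,15,7,13,18,6,12,10]
17>5: swap(0,7), hi=6 ⇒ [6,4,5,15,7,13,18,17,12,10]
6>5: swap(0,6), hi=5 ⇒ [18,4,5,15,7,13,6,17,12,10]
18>5: swap(0,5), hi=4 ⇒ [13,4,5,15,7,18,6,17,12,10]
13>5: swap(0,4), hi=3 ⇒ [7,4,5,15,13,18,6,17,12,10]
7>5: swap(0,3), hi=2 ⇒ [15,4,5,7,13,18,6,17,12,10]
15>5: swap(0,2), hi=1 ⇒ [5,4,15,7,13,18,6,17,12,10]
5=5: mid=1
4<5: swap(0,1), lo=1 mid=2 ⇒ [4,5,15,7,13,18,6,17,12,10]
done. lo=1 hi=1; arr=[4,5,15,7,13,18,6,17,12,10]

[4,5,15,7,13,18,6,17,12,10]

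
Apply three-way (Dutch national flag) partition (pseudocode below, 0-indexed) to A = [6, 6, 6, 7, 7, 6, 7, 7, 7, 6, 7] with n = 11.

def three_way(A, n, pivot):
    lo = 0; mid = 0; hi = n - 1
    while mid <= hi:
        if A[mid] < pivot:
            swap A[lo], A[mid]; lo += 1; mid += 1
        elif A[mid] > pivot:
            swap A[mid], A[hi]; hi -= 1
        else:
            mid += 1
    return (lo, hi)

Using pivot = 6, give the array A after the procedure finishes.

lo=0 mid=0 hi=10
6=6: mid=1
6=6: mid=2
6=6: mid=3
7>6: swap(3,10), hi=9 ⇒ [6, 6, 6, 7, 7, 6, 7, 7, 7, 6, 7]
7>6: swap(3,9), hi=8 ⇒ [6, 6, 6, 6, 7, 6, 7, 7, 7, 7, 7]
6=6: mid=4
7>6: swap(4,8), hi=7 ⇒ [6, 6, 6, 6, 7, 6, 7, 7, 7, 7, 7]
7>6: swap(4,7), hi=6 ⇒ [6, 6, 6, 6, 7, 6, 7, 7, 7, 7, 7]
7>6: swap(4,6), hi=5 ⇒ [6, 6, 6, 6, 7, 6, 7, 7, 7, 7, 7]
7>6: swap(4,5), hi=4 ⇒ [6, 6, 6, 6, 6, 7, 7, 7, 7, 7, 7]
6=6: mid=5
done. lo=0 hi=4; A=[6, 6, 6, 6, 6, 7, 7, 7, 7, 7, 7]

[6, 6, 6, 6, 6, 7, 7, 7, 7, 7, 7]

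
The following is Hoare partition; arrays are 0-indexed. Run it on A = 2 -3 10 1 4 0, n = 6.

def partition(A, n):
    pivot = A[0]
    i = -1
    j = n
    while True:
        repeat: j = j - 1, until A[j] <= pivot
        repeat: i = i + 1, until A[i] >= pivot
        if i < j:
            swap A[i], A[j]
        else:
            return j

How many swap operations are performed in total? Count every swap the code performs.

pivot=2
j stops at 5 (0), i stops at 0 (2); swap ⇒ 0 -3 10 1 4 2
j stops at 3 (1), i stops at 2 (10); swap ⇒ 0 -3 1 10 4 2
j stops at 2, i stops at 3; i≥j ⇒ return 2. A=0 -3 1 10 4 2

2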